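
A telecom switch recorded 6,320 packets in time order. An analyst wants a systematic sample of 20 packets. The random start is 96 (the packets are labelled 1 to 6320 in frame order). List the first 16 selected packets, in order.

k = N/n = 6320/20 = 316
packet 1: 96
packet 2: 96 + 316 = 412
packet 3: 412 + 316 = 728
packet 4: 728 + 316 = 1044
packet 5: 1044 + 316 = 1360
packet 6: 1360 + 316 = 1676
packet 7: 1676 + 316 = 1992
packet 8: 1992 + 316 = 2308
packet 9: 2308 + 316 = 2624
packet 10: 2624 + 316 = 2940
packet 11: 2940 + 316 = 3256
packet 12: 3256 + 316 = 3572
packet 13: 3572 + 316 = 3888
packet 14: 3888 + 316 = 4204
packet 15: 4204 + 316 = 4520
packet 16: 4520 + 316 = 4836

96, 412, 728, 1044, 1360, 1676, 1992, 2308, 2624, 2940, 3256, 3572, 3888, 4204, 4520, 4836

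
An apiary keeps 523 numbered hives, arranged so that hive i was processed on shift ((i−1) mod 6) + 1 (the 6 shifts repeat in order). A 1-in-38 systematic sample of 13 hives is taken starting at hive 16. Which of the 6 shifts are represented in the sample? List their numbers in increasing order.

Consecutive selections differ by k = 38, so their shift numbers differ by 38 mod 6 = 2.
gcd(38, 6) = 2, so the sample visits 6/2 = 3 distinct residues mod 6.
Start 16 is shift 4; the shifts hit are 2, 4, 6.

2, 4, 6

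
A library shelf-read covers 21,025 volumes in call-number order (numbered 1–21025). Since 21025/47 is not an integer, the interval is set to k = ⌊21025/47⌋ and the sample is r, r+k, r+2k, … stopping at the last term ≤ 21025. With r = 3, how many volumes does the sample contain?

k = ⌊21025/47⌋ = 447
Achieved size = ⌊(21025 − 3)/447⌋ + 1 = ⌊21022/447⌋ + 1 = 47 + 1 = 48
(last selection: 3 + 47×447 = 21012 ≤ 21025; next would be 21459 > 21025)

48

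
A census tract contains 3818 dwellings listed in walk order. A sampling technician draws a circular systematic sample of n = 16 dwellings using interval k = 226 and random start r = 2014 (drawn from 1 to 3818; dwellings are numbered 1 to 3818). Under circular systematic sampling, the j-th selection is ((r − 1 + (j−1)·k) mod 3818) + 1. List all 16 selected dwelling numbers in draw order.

Selection 1: 2014
Selection 2: 2014 + 226 = 2240
Selection 3: 2240 + 226 = 2466
Selection 4: 2466 + 226 = 2692
Selection 5: 2692 + 226 = 2918
Selection 6: 2918 + 226 = 3144
Selection 7: 3144 + 226 = 3370
Selection 8: 3370 + 226 = 3596
Selection 9: 3596 + 226 = 3822 → 3822 − 3818 = 4
Selection 10: 4 + 226 = 230
Selection 11: 230 + 226 = 456
Selection 12: 456 + 226 = 682
Selection 13: 682 + 226 = 908
Selection 14: 908 + 226 = 1134
Selection 15: 1134 + 226 = 1360
Selection 16: 1360 + 226 = 1586

2014, 2240, 2466, 2692, 2918, 3144, 3370, 3596, 4, 230, 456, 682, 908, 1134, 1360, 1586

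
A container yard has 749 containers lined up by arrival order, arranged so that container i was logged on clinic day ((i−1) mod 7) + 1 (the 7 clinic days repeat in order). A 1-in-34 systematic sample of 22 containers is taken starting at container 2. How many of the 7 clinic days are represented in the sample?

Consecutive selections differ by k = 34, so their clinic day numbers differ by 34 mod 7 = 6.
gcd(34, 7) = 1, so the sample visits 7/1 = 7 distinct residues mod 7.
Start 2 is clinic day 2; the clinic days hit are 1, 2, 3, 4, 5, 6, 7.

7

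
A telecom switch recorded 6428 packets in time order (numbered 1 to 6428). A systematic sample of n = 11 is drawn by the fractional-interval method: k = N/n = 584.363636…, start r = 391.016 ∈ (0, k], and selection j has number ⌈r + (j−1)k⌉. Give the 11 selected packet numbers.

j=1: r + 0k = 391.016 → ⌈·⌉ = 392
j=2: r + 1k = 975.379636… → ⌈·⌉ = 976
j=3: r + 2k = 1559.743272… → ⌈·⌉ = 1560
j=4: r + 3k = 2144.106909… → ⌈·⌉ = 2145
j=5: r + 4k = 2728.470545… → ⌈·⌉ = 2729
j=6: r + 5k = 3312.834181… → ⌈·⌉ = 3313
j=7: r + 6k = 3897.197818… → ⌈·⌉ = 3898
j=8: r + 7k = 4481.561454… → ⌈·⌉ = 4482
j=9: r + 8k = 5065.925090… → ⌈·⌉ = 5066
j=10: r + 9k = 5650.288727… → ⌈·⌉ = 5651
j=11: r + 10k = 6234.652363… → ⌈·⌉ = 6235

392, 976, 1560, 2145, 2729, 3313, 3898, 4482, 5066, 5651, 6235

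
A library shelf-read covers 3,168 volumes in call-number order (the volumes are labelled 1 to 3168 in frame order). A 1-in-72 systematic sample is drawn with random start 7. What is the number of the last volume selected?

k = 72
44th selection = r + (44−1)·k = 7 + 43×72 = 7 + 3096 = 3103

3103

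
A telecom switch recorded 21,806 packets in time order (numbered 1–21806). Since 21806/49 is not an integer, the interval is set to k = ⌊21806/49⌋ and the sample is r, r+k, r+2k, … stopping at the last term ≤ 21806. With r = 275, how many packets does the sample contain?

k = ⌊21806/49⌋ = 445
Achieved size = ⌊(21806 − 275)/445⌋ + 1 = ⌊21531/445⌋ + 1 = 48 + 1 = 49
(last selection: 275 + 48×445 = 21635 ≤ 21806; next would be 22080 > 21806)

49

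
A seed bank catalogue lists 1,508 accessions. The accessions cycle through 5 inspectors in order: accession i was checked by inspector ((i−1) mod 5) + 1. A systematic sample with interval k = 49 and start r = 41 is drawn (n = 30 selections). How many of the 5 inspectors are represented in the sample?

5

Consecutive selections differ by k = 49, so their inspector numbers differ by 49 mod 5 = 4.
gcd(49, 5) = 1, so the sample visits 5/1 = 5 distinct residues mod 5.
Start 41 is inspector 1; the inspectors hit are 1, 2, 3, 4, 5.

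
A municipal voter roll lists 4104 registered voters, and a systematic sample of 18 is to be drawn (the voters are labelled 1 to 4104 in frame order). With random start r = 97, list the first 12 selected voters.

97, 325, 553, 781, 1009, 1237, 1465, 1693, 1921, 2149, 2377, 2605

k = N/n = 4104/18 = 228
voter 1: 97
voter 2: 97 + 228 = 325
voter 3: 325 + 228 = 553
voter 4: 553 + 228 = 781
voter 5: 781 + 228 = 1009
voter 6: 1009 + 228 = 1237
voter 7: 1237 + 228 = 1465
voter 8: 1465 + 228 = 1693
voter 9: 1693 + 228 = 1921
voter 10: 1921 + 228 = 2149
voter 11: 2149 + 228 = 2377
voter 12: 2377 + 228 = 2605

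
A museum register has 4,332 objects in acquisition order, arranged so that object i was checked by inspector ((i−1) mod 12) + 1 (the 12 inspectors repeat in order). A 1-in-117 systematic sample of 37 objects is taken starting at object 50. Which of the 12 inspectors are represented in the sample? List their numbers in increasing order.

Consecutive selections differ by k = 117, so their inspector numbers differ by 117 mod 12 = 9.
gcd(117, 12) = 3, so the sample visits 12/3 = 4 distinct residues mod 12.
Start 50 is inspector 2; the inspectors hit are 2, 5, 8, 11.

2, 5, 8, 11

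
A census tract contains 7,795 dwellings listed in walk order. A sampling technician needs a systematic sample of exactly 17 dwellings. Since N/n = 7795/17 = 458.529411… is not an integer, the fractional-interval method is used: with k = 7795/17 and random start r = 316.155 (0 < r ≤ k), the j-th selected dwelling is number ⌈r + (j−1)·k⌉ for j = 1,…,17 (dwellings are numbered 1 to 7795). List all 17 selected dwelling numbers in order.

j=1: r + 0k = 316.155 → ⌈·⌉ = 317
j=2: r + 1k = 774.684411… → ⌈·⌉ = 775
j=3: r + 2k = 1233.213823… → ⌈·⌉ = 1234
j=4: r + 3k = 1691.743235… → ⌈·⌉ = 1692
j=5: r + 4k = 2150.272647… → ⌈·⌉ = 2151
j=6: r + 5k = 2608.802058… → ⌈·⌉ = 2609
j=7: r + 6k = 3067.331470… → ⌈·⌉ = 3068
j=8: r + 7k = 3525.860882… → ⌈·⌉ = 3526
j=9: r + 8k = 3984.390294… → ⌈·⌉ = 3985
j=10: r + 9k = 4442.919705… → ⌈·⌉ = 4443
j=11: r + 10k = 4901.449117… → ⌈·⌉ = 4902
j=12: r + 11k = 5359.978529… → ⌈·⌉ = 5360
j=13: r + 12k = 5818.507941… → ⌈·⌉ = 5819
j=14: r + 13k = 6277.037352… → ⌈·⌉ = 6278
j=15: r + 14k = 6735.566764… → ⌈·⌉ = 6736
j=16: r + 15k = 7194.096176… → ⌈·⌉ = 7195
j=17: r + 16k = 7652.625588… → ⌈·⌉ = 7653

317, 775, 1234, 1692, 2151, 2609, 3068, 3526, 3985, 4443, 4902, 5360, 5819, 6278, 6736, 7195, 7653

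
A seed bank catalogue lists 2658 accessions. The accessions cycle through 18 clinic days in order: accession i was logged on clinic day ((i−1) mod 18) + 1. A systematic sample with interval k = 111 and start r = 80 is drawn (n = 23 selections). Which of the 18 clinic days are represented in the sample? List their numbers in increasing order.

Consecutive selections differ by k = 111, so their clinic day numbers differ by 111 mod 18 = 3.
gcd(111, 18) = 3, so the sample visits 18/3 = 6 distinct residues mod 18.
Start 80 is clinic day 8; the clinic days hit are 2, 5, 8, 11, 14, 17.

2, 5, 8, 11, 14, 17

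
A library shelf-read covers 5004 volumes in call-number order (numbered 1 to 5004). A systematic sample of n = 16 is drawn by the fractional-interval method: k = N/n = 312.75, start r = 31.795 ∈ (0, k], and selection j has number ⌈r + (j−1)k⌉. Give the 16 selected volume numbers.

j=1: r + 0k = 31.795 → ⌈·⌉ = 32
j=2: r + 1k = 344.545 → ⌈·⌉ = 345
j=3: r + 2k = 657.295 → ⌈·⌉ = 658
j=4: r + 3k = 970.045 → ⌈·⌉ = 971
j=5: r + 4k = 1282.795 → ⌈·⌉ = 1283
j=6: r + 5k = 1595.545 → ⌈·⌉ = 1596
j=7: r + 6k = 1908.295 → ⌈·⌉ = 1909
j=8: r + 7k = 2221.045 → ⌈·⌉ = 2222
j=9: r + 8k = 2533.795 → ⌈·⌉ = 2534
j=10: r + 9k = 2846.545 → ⌈·⌉ = 2847
j=11: r + 10k = 3159.295 → ⌈·⌉ = 3160
j=12: r + 11k = 3472.045 → ⌈·⌉ = 3473
j=13: r + 12k = 3784.795 → ⌈·⌉ = 3785
j=14: r + 13k = 4097.545 → ⌈·⌉ = 4098
j=15: r + 14k = 4410.295 → ⌈·⌉ = 4411
j=16: r + 15k = 4723.045 → ⌈·⌉ = 4724

32, 345, 658, 971, 1283, 1596, 1909, 2222, 2534, 2847, 3160, 3473, 3785, 4098, 4411, 4724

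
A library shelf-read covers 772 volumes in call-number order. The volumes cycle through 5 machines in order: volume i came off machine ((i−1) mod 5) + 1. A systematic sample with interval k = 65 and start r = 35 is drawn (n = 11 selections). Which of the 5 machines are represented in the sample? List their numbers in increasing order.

5

Consecutive selections differ by k = 65, so their machine numbers differ by 65 mod 5 = 0.
gcd(65, 5) = 5, so the sample visits 5/5 = 1 distinct residues mod 5.
Start 35 is machine 5; the machines hit are 5.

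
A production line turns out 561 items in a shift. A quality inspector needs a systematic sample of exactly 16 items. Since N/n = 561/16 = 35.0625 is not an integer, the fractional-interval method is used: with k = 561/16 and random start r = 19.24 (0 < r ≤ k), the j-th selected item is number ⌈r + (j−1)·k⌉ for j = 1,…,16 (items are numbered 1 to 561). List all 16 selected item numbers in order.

20, 55, 90, 125, 160, 195, 230, 265, 300, 335, 370, 405, 440, 476, 511, 546

j=1: r + 0k = 19.24 → ⌈·⌉ = 20
j=2: r + 1k = 54.3025 → ⌈·⌉ = 55
j=3: r + 2k = 89.365 → ⌈·⌉ = 90
j=4: r + 3k = 124.4275 → ⌈·⌉ = 125
j=5: r + 4k = 159.49 → ⌈·⌉ = 160
j=6: r + 5k = 194.5525 → ⌈·⌉ = 195
j=7: r + 6k = 229.615 → ⌈·⌉ = 230
j=8: r + 7k = 264.6775 → ⌈·⌉ = 265
j=9: r + 8k = 299.74 → ⌈·⌉ = 300
j=10: r + 9k = 334.8025 → ⌈·⌉ = 335
j=11: r + 10k = 369.865 → ⌈·⌉ = 370
j=12: r + 11k = 404.9275 → ⌈·⌉ = 405
j=13: r + 12k = 439.99 → ⌈·⌉ = 440
j=14: r + 13k = 475.0525 → ⌈·⌉ = 476
j=15: r + 14k = 510.115 → ⌈·⌉ = 511
j=16: r + 15k = 545.1775 → ⌈·⌉ = 546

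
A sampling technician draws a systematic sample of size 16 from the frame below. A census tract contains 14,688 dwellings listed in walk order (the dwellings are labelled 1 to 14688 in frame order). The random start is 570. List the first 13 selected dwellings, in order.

k = N/n = 14688/16 = 918
dwelling 1: 570
dwelling 2: 570 + 918 = 1488
dwelling 3: 1488 + 918 = 2406
dwelling 4: 2406 + 918 = 3324
dwelling 5: 3324 + 918 = 4242
dwelling 6: 4242 + 918 = 5160
dwelling 7: 5160 + 918 = 6078
dwelling 8: 6078 + 918 = 6996
dwelling 9: 6996 + 918 = 7914
dwelling 10: 7914 + 918 = 8832
dwelling 11: 8832 + 918 = 9750
dwelling 12: 9750 + 918 = 10668
dwelling 13: 10668 + 918 = 11586

570, 1488, 2406, 3324, 4242, 5160, 6078, 6996, 7914, 8832, 9750, 10668, 11586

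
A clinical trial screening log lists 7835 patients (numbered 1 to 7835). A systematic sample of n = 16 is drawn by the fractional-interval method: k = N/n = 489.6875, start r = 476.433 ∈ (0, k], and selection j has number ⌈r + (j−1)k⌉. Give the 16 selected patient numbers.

477, 967, 1456, 1946, 2436, 2925, 3415, 3905, 4394, 4884, 5374, 5863, 6353, 6843, 7333, 7822

j=1: r + 0k = 476.433 → ⌈·⌉ = 477
j=2: r + 1k = 966.1205 → ⌈·⌉ = 967
j=3: r + 2k = 1455.808 → ⌈·⌉ = 1456
j=4: r + 3k = 1945.4955 → ⌈·⌉ = 1946
j=5: r + 4k = 2435.183 → ⌈·⌉ = 2436
j=6: r + 5k = 2924.8705 → ⌈·⌉ = 2925
j=7: r + 6k = 3414.558 → ⌈·⌉ = 3415
j=8: r + 7k = 3904.2455 → ⌈·⌉ = 3905
j=9: r + 8k = 4393.933 → ⌈·⌉ = 4394
j=10: r + 9k = 4883.6205 → ⌈·⌉ = 4884
j=11: r + 10k = 5373.308 → ⌈·⌉ = 5374
j=12: r + 11k = 5862.9955 → ⌈·⌉ = 5863
j=13: r + 12k = 6352.683 → ⌈·⌉ = 6353
j=14: r + 13k = 6842.3705 → ⌈·⌉ = 6843
j=15: r + 14k = 7332.058 → ⌈·⌉ = 7333
j=16: r + 15k = 7821.7455 → ⌈·⌉ = 7822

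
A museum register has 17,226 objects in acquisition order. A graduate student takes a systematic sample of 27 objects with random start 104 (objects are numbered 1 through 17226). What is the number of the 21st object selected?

k = 17226/27 = 638
21st selection = r + (21−1)·k = 104 + 20×638 = 104 + 12760 = 12864

12864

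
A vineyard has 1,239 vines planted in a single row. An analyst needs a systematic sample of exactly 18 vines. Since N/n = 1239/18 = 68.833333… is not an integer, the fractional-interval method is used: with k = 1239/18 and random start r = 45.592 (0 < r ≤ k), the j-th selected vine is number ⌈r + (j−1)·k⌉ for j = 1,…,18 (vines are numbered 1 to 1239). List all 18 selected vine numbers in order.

j=1: r + 0k = 45.592 → ⌈·⌉ = 46
j=2: r + 1k = 114.425333… → ⌈·⌉ = 115
j=3: r + 2k = 183.258666… → ⌈·⌉ = 184
j=4: r + 3k = 252.092 → ⌈·⌉ = 253
j=5: r + 4k = 320.925333… → ⌈·⌉ = 321
j=6: r + 5k = 389.758666… → ⌈·⌉ = 390
j=7: r + 6k = 458.592 → ⌈·⌉ = 459
j=8: r + 7k = 527.425333… → ⌈·⌉ = 528
j=9: r + 8k = 596.258666… → ⌈·⌉ = 597
j=10: r + 9k = 665.092 → ⌈·⌉ = 666
j=11: r + 10k = 733.925333… → ⌈·⌉ = 734
j=12: r + 11k = 802.758666… → ⌈·⌉ = 803
j=13: r + 12k = 871.592 → ⌈·⌉ = 872
j=14: r + 13k = 940.425333… → ⌈·⌉ = 941
j=15: r + 14k = 1009.258666… → ⌈·⌉ = 1010
j=16: r + 15k = 1078.092 → ⌈·⌉ = 1079
j=17: r + 16k = 1146.925333… → ⌈·⌉ = 1147
j=18: r + 17k = 1215.758666… → ⌈·⌉ = 1216

46, 115, 184, 253, 321, 390, 459, 528, 597, 666, 734, 803, 872, 941, 1010, 1079, 1147, 1216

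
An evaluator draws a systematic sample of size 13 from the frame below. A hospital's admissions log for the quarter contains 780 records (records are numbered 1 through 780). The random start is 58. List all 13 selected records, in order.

58, 118, 178, 238, 298, 358, 418, 478, 538, 598, 658, 718, 778

k = N/n = 780/13 = 60
record 1: 58
record 2: 58 + 60 = 118
record 3: 118 + 60 = 178
record 4: 178 + 60 = 238
record 5: 238 + 60 = 298
record 6: 298 + 60 = 358
record 7: 358 + 60 = 418
record 8: 418 + 60 = 478
record 9: 478 + 60 = 538
record 10: 538 + 60 = 598
record 11: 598 + 60 = 658
record 12: 658 + 60 = 718
record 13: 718 + 60 = 778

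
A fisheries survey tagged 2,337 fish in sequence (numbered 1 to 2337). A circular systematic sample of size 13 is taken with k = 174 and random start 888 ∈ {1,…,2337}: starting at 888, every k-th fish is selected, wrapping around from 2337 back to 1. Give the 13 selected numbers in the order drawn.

888, 1062, 1236, 1410, 1584, 1758, 1932, 2106, 2280, 117, 291, 465, 639

Selection 1: 888
Selection 2: 888 + 174 = 1062
Selection 3: 1062 + 174 = 1236
Selection 4: 1236 + 174 = 1410
Selection 5: 1410 + 174 = 1584
Selection 6: 1584 + 174 = 1758
Selection 7: 1758 + 174 = 1932
Selection 8: 1932 + 174 = 2106
Selection 9: 2106 + 174 = 2280
Selection 10: 2280 + 174 = 2454 → 2454 − 2337 = 117
Selection 11: 117 + 174 = 291
Selection 12: 291 + 174 = 465
Selection 13: 465 + 174 = 639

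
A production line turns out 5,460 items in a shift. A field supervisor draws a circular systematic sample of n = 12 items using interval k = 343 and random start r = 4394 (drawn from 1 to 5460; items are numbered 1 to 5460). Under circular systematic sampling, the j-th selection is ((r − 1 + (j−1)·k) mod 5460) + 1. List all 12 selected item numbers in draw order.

4394, 4737, 5080, 5423, 306, 649, 992, 1335, 1678, 2021, 2364, 2707

Selection 1: 4394
Selection 2: 4394 + 343 = 4737
Selection 3: 4737 + 343 = 5080
Selection 4: 5080 + 343 = 5423
Selection 5: 5423 + 343 = 5766 → 5766 − 5460 = 306
Selection 6: 306 + 343 = 649
Selection 7: 649 + 343 = 992
Selection 8: 992 + 343 = 1335
Selection 9: 1335 + 343 = 1678
Selection 10: 1678 + 343 = 2021
Selection 11: 2021 + 343 = 2364
Selection 12: 2364 + 343 = 2707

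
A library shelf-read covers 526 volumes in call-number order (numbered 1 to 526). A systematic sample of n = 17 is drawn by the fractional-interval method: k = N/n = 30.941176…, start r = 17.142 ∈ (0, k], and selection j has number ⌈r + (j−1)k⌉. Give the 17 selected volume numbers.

18, 49, 80, 110, 141, 172, 203, 234, 265, 296, 327, 358, 389, 420, 451, 482, 513

j=1: r + 0k = 17.142 → ⌈·⌉ = 18
j=2: r + 1k = 48.083176… → ⌈·⌉ = 49
j=3: r + 2k = 79.024352… → ⌈·⌉ = 80
j=4: r + 3k = 109.965529… → ⌈·⌉ = 110
j=5: r + 4k = 140.906705… → ⌈·⌉ = 141
j=6: r + 5k = 171.847882… → ⌈·⌉ = 172
j=7: r + 6k = 202.789058… → ⌈·⌉ = 203
j=8: r + 7k = 233.730235… → ⌈·⌉ = 234
j=9: r + 8k = 264.671411… → ⌈·⌉ = 265
j=10: r + 9k = 295.612588… → ⌈·⌉ = 296
j=11: r + 10k = 326.553764… → ⌈·⌉ = 327
j=12: r + 11k = 357.494941… → ⌈·⌉ = 358
j=13: r + 12k = 388.436117… → ⌈·⌉ = 389
j=14: r + 13k = 419.377294… → ⌈·⌉ = 420
j=15: r + 14k = 450.318470… → ⌈·⌉ = 451
j=16: r + 15k = 481.259647… → ⌈·⌉ = 482
j=17: r + 16k = 512.200823… → ⌈·⌉ = 513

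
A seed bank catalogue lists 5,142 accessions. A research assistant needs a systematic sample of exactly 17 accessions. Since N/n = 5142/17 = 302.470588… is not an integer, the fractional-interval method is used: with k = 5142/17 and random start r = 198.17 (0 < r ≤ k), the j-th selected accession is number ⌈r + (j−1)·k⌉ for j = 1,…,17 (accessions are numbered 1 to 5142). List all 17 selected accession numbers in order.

199, 501, 804, 1106, 1409, 1711, 2013, 2316, 2618, 2921, 3223, 3526, 3828, 4131, 4433, 4736, 5038

j=1: r + 0k = 198.17 → ⌈·⌉ = 199
j=2: r + 1k = 500.640588… → ⌈·⌉ = 501
j=3: r + 2k = 803.111176… → ⌈·⌉ = 804
j=4: r + 3k = 1105.581764… → ⌈·⌉ = 1106
j=5: r + 4k = 1408.052352… → ⌈·⌉ = 1409
j=6: r + 5k = 1710.522941… → ⌈·⌉ = 1711
j=7: r + 6k = 2012.993529… → ⌈·⌉ = 2013
j=8: r + 7k = 2315.464117… → ⌈·⌉ = 2316
j=9: r + 8k = 2617.934705… → ⌈·⌉ = 2618
j=10: r + 9k = 2920.405294… → ⌈·⌉ = 2921
j=11: r + 10k = 3222.875882… → ⌈·⌉ = 3223
j=12: r + 11k = 3525.346470… → ⌈·⌉ = 3526
j=13: r + 12k = 3827.817058… → ⌈·⌉ = 3828
j=14: r + 13k = 4130.287647… → ⌈·⌉ = 4131
j=15: r + 14k = 4432.758235… → ⌈·⌉ = 4433
j=16: r + 15k = 4735.228823… → ⌈·⌉ = 4736
j=17: r + 16k = 5037.699411… → ⌈·⌉ = 5038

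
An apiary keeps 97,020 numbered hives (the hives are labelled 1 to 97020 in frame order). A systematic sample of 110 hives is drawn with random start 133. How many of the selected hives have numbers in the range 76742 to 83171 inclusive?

8

k = 97020/110 = 882
First selection ≥ 76742: 133 + ⌈(76742−133)/882⌉·882 = 133 + 87×882 = 76867
Last selection ≤ 83171: 133 + ⌊(83171−133)/882⌋·882 = 133 + 94×882 = 83041
Count = 94 − 87 + 1 = 8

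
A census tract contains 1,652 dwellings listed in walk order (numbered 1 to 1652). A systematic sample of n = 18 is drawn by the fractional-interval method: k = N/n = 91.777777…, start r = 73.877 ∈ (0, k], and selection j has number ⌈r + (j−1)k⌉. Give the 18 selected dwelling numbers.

j=1: r + 0k = 73.877 → ⌈·⌉ = 74
j=2: r + 1k = 165.654777… → ⌈·⌉ = 166
j=3: r + 2k = 257.432555… → ⌈·⌉ = 258
j=4: r + 3k = 349.210333… → ⌈·⌉ = 350
j=5: r + 4k = 440.988111… → ⌈·⌉ = 441
j=6: r + 5k = 532.765888… → ⌈·⌉ = 533
j=7: r + 6k = 624.543666… → ⌈·⌉ = 625
j=8: r + 7k = 716.321444… → ⌈·⌉ = 717
j=9: r + 8k = 808.099222… → ⌈·⌉ = 809
j=10: r + 9k = 899.877 → ⌈·⌉ = 900
j=11: r + 10k = 991.654777… → ⌈·⌉ = 992
j=12: r + 11k = 1083.432555… → ⌈·⌉ = 1084
j=13: r + 12k = 1175.210333… → ⌈·⌉ = 1176
j=14: r + 13k = 1266.988111… → ⌈·⌉ = 1267
j=15: r + 14k = 1358.765888… → ⌈·⌉ = 1359
j=16: r + 15k = 1450.543666… → ⌈·⌉ = 1451
j=17: r + 16k = 1542.321444… → ⌈·⌉ = 1543
j=18: r + 17k = 1634.099222… → ⌈·⌉ = 1635

74, 166, 258, 350, 441, 533, 625, 717, 809, 900, 992, 1084, 1176, 1267, 1359, 1451, 1543, 1635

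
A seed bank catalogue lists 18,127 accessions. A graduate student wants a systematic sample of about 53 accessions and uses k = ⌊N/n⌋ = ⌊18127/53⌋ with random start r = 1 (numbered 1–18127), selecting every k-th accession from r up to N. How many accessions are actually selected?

54

k = ⌊18127/53⌋ = 342
Achieved size = ⌊(18127 − 1)/342⌋ + 1 = ⌊18126/342⌋ + 1 = 53 + 1 = 54
(last selection: 1 + 53×342 = 18127 ≤ 18127; next would be 18469 > 18127)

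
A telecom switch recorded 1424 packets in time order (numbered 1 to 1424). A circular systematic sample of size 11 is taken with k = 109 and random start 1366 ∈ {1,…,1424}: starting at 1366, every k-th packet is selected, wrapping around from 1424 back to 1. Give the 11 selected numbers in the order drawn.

Selection 1: 1366
Selection 2: 1366 + 109 = 1475 → 1475 − 1424 = 51
Selection 3: 51 + 109 = 160
Selection 4: 160 + 109 = 269
Selection 5: 269 + 109 = 378
Selection 6: 378 + 109 = 487
Selection 7: 487 + 109 = 596
Selection 8: 596 + 109 = 705
Selection 9: 705 + 109 = 814
Selection 10: 814 + 109 = 923
Selection 11: 923 + 109 = 1032

1366, 51, 160, 269, 378, 487, 596, 705, 814, 923, 1032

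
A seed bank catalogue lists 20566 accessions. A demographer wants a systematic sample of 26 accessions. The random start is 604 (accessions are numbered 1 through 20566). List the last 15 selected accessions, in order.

k = N/n = 20566/26 = 791
12th selection = 604 + 11×791 = 9305
13th: 9305 + 791 = 10096
14th: 10096 + 791 = 10887
15th: 10887 + 791 = 11678
16th: 11678 + 791 = 12469
17th: 12469 + 791 = 13260
18th: 13260 + 791 = 14051
19th: 14051 + 791 = 14842
20th: 14842 + 791 = 15633
21st: 15633 + 791 = 16424
22nd: 16424 + 791 = 17215
23rd: 17215 + 791 = 18006
24th: 18006 + 791 = 18797
25th: 18797 + 791 = 19588
26th: 19588 + 791 = 20379

9305, 10096, 10887, 11678, 12469, 13260, 14051, 14842, 15633, 16424, 17215, 18006, 18797, 19588, 20379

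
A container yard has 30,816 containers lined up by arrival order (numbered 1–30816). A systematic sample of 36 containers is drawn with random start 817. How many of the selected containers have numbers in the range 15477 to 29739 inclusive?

k = 30816/36 = 856
First selection ≥ 15477: 817 + ⌈(15477−817)/856⌉·856 = 817 + 18×856 = 16225
Last selection ≤ 29739: 817 + ⌊(29739−817)/856⌋·856 = 817 + 33×856 = 29065
Count = 33 − 18 + 1 = 16

16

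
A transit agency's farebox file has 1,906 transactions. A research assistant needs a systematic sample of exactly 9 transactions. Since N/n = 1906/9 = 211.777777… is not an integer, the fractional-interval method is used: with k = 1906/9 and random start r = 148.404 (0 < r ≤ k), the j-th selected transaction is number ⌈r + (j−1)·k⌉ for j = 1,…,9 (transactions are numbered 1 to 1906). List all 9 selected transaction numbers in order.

j=1: r + 0k = 148.404 → ⌈·⌉ = 149
j=2: r + 1k = 360.181777… → ⌈·⌉ = 361
j=3: r + 2k = 571.959555… → ⌈·⌉ = 572
j=4: r + 3k = 783.737333… → ⌈·⌉ = 784
j=5: r + 4k = 995.515111… → ⌈·⌉ = 996
j=6: r + 5k = 1207.292888… → ⌈·⌉ = 1208
j=7: r + 6k = 1419.070666… → ⌈·⌉ = 1420
j=8: r + 7k = 1630.848444… → ⌈·⌉ = 1631
j=9: r + 8k = 1842.626222… → ⌈·⌉ = 1843

149, 361, 572, 784, 996, 1208, 1420, 1631, 1843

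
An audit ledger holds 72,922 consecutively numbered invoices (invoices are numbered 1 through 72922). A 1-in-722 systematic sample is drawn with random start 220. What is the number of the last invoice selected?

72420

k = 722
101st selection = r + (101−1)·k = 220 + 100×722 = 220 + 72200 = 72420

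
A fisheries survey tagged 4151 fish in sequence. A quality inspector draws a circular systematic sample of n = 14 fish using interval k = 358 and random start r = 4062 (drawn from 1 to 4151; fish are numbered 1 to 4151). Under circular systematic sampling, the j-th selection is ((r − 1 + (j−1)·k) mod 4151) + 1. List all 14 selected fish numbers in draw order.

4062, 269, 627, 985, 1343, 1701, 2059, 2417, 2775, 3133, 3491, 3849, 56, 414

Selection 1: 4062
Selection 2: 4062 + 358 = 4420 → 4420 − 4151 = 269
Selection 3: 269 + 358 = 627
Selection 4: 627 + 358 = 985
Selection 5: 985 + 358 = 1343
Selection 6: 1343 + 358 = 1701
Selection 7: 1701 + 358 = 2059
Selection 8: 2059 + 358 = 2417
Selection 9: 2417 + 358 = 2775
Selection 10: 2775 + 358 = 3133
Selection 11: 3133 + 358 = 3491
Selection 12: 3491 + 358 = 3849
Selection 13: 3849 + 358 = 4207 → 4207 − 4151 = 56
Selection 14: 56 + 358 = 414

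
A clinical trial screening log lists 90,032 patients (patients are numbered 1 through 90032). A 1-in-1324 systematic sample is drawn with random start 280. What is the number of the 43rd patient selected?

55888

k = 1324
43rd selection = r + (43−1)·k = 280 + 42×1324 = 280 + 55608 = 55888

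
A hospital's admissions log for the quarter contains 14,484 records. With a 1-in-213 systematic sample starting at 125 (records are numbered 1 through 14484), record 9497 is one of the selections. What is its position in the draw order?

k = 213
position = (9497 − 125)/213 + 1 = 9372/213 + 1 = 44 + 1 = 45

45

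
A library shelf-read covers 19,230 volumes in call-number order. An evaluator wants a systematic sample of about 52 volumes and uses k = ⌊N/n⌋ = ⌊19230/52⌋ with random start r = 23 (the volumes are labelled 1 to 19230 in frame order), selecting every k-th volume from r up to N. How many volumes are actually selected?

k = ⌊19230/52⌋ = 369
Achieved size = ⌊(19230 − 23)/369⌋ + 1 = ⌊19207/369⌋ + 1 = 52 + 1 = 53
(last selection: 23 + 52×369 = 19211 ≤ 19230; next would be 19580 > 19230)

53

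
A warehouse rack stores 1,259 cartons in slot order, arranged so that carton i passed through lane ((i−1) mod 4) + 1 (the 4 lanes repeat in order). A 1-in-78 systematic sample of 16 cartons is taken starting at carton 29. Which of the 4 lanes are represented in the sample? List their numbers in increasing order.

1, 3

Consecutive selections differ by k = 78, so their lane numbers differ by 78 mod 4 = 2.
gcd(78, 4) = 2, so the sample visits 4/2 = 2 distinct residues mod 4.
Start 29 is lane 1; the lanes hit are 1, 3.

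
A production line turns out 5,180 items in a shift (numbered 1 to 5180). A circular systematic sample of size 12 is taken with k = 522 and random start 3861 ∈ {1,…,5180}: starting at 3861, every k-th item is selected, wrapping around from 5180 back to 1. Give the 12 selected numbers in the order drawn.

Selection 1: 3861
Selection 2: 3861 + 522 = 4383
Selection 3: 4383 + 522 = 4905
Selection 4: 4905 + 522 = 5427 → 5427 − 5180 = 247
Selection 5: 247 + 522 = 769
Selection 6: 769 + 522 = 1291
Selection 7: 1291 + 522 = 1813
Selection 8: 1813 + 522 = 2335
Selection 9: 2335 + 522 = 2857
Selection 10: 2857 + 522 = 3379
Selection 11: 3379 + 522 = 3901
Selection 12: 3901 + 522 = 4423

3861, 4383, 4905, 247, 769, 1291, 1813, 2335, 2857, 3379, 3901, 4423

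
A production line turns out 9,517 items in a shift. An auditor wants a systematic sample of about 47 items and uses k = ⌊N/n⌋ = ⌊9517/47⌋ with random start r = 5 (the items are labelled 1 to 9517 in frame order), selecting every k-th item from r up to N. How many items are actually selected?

k = ⌊9517/47⌋ = 202
Achieved size = ⌊(9517 − 5)/202⌋ + 1 = ⌊9512/202⌋ + 1 = 47 + 1 = 48
(last selection: 5 + 47×202 = 9499 ≤ 9517; next would be 9701 > 9517)

48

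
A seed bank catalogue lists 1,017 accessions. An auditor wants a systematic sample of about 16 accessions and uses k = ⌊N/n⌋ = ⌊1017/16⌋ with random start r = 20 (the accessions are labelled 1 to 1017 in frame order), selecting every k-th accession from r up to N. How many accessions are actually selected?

16

k = ⌊1017/16⌋ = 63
Achieved size = ⌊(1017 − 20)/63⌋ + 1 = ⌊997/63⌋ + 1 = 15 + 1 = 16
(last selection: 20 + 15×63 = 965 ≤ 1017; next would be 1028 > 1017)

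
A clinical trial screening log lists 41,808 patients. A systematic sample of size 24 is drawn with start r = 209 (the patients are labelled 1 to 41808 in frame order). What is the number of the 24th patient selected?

40275

k = 41808/24 = 1742
24th selection = r + (24−1)·k = 209 + 23×1742 = 209 + 40066 = 40275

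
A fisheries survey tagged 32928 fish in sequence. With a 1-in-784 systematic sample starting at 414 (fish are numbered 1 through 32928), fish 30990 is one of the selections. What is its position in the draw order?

k = 784
position = (30990 − 414)/784 + 1 = 30576/784 + 1 = 39 + 1 = 40

40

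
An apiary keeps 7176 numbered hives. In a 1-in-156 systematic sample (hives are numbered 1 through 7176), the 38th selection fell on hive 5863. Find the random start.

k = 156
r = 5863 − (38−1)×156 = 5863 − 5772 = 91

91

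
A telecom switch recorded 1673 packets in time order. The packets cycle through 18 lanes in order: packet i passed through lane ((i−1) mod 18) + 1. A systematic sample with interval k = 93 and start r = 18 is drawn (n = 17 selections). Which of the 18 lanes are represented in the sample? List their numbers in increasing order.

3, 6, 9, 12, 15, 18

Consecutive selections differ by k = 93, so their lane numbers differ by 93 mod 18 = 3.
gcd(93, 18) = 3, so the sample visits 18/3 = 6 distinct residues mod 18.
Start 18 is lane 18; the lanes hit are 3, 6, 9, 12, 15, 18.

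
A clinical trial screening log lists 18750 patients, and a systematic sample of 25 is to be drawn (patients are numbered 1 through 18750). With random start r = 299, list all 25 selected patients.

299, 1049, 1799, 2549, 3299, 4049, 4799, 5549, 6299, 7049, 7799, 8549, 9299, 10049, 10799, 11549, 12299, 13049, 13799, 14549, 15299, 16049, 16799, 17549, 18299

k = N/n = 18750/25 = 750
patient 1: 299
patient 2: 299 + 750 = 1049
patient 3: 1049 + 750 = 1799
patient 4: 1799 + 750 = 2549
patient 5: 2549 + 750 = 3299
patient 6: 3299 + 750 = 4049
patient 7: 4049 + 750 = 4799
patient 8: 4799 + 750 = 5549
patient 9: 5549 + 750 = 6299
patient 10: 6299 + 750 = 7049
patient 11: 7049 + 750 = 7799
patient 12: 7799 + 750 = 8549
patient 13: 8549 + 750 = 9299
patient 14: 9299 + 750 = 10049
patient 15: 10049 + 750 = 10799
patient 16: 10799 + 750 = 11549
patient 17: 11549 + 750 = 12299
patient 18: 12299 + 750 = 13049
patient 19: 13049 + 750 = 13799
patient 20: 13799 + 750 = 14549
patient 21: 14549 + 750 = 15299
patient 22: 15299 + 750 = 16049
patient 23: 16049 + 750 = 16799
patient 24: 16799 + 750 = 17549
patient 25: 17549 + 750 = 18299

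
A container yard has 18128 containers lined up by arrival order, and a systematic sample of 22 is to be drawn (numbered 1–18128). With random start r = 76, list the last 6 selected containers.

k = N/n = 18128/22 = 824
17th selection = 76 + 16×824 = 13260
18th: 13260 + 824 = 14084
19th: 14084 + 824 = 14908
20th: 14908 + 824 = 15732
21st: 15732 + 824 = 16556
22nd: 16556 + 824 = 17380

13260, 14084, 14908, 15732, 16556, 17380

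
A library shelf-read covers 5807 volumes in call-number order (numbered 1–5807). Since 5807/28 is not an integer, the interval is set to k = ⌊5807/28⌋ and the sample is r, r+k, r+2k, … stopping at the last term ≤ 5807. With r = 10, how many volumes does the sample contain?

k = ⌊5807/28⌋ = 207
Achieved size = ⌊(5807 − 10)/207⌋ + 1 = ⌊5797/207⌋ + 1 = 28 + 1 = 29
(last selection: 10 + 28×207 = 5806 ≤ 5807; next would be 6013 > 5807)

29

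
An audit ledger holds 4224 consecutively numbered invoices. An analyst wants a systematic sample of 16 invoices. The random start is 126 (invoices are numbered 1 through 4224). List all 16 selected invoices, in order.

126, 390, 654, 918, 1182, 1446, 1710, 1974, 2238, 2502, 2766, 3030, 3294, 3558, 3822, 4086

k = N/n = 4224/16 = 264
invoice 1: 126
invoice 2: 126 + 264 = 390
invoice 3: 390 + 264 = 654
invoice 4: 654 + 264 = 918
invoice 5: 918 + 264 = 1182
invoice 6: 1182 + 264 = 1446
invoice 7: 1446 + 264 = 1710
invoice 8: 1710 + 264 = 1974
invoice 9: 1974 + 264 = 2238
invoice 10: 2238 + 264 = 2502
invoice 11: 2502 + 264 = 2766
invoice 12: 2766 + 264 = 3030
invoice 13: 3030 + 264 = 3294
invoice 14: 3294 + 264 = 3558
invoice 15: 3558 + 264 = 3822
invoice 16: 3822 + 264 = 4086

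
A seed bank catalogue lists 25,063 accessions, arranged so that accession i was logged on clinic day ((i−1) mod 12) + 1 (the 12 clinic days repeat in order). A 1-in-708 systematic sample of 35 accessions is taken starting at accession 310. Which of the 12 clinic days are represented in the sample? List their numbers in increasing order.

10

Consecutive selections differ by k = 708, so their clinic day numbers differ by 708 mod 12 = 0.
gcd(708, 12) = 12, so the sample visits 12/12 = 1 distinct residues mod 12.
Start 310 is clinic day 10; the clinic days hit are 10.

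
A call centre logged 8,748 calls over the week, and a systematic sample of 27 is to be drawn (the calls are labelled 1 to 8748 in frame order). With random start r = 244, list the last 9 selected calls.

k = N/n = 8748/27 = 324
19th selection = 244 + 18×324 = 6076
20th: 6076 + 324 = 6400
21st: 6400 + 324 = 6724
22nd: 6724 + 324 = 7048
23rd: 7048 + 324 = 7372
24th: 7372 + 324 = 7696
25th: 7696 + 324 = 8020
26th: 8020 + 324 = 8344
27th: 8344 + 324 = 8668

6076, 6400, 6724, 7048, 7372, 7696, 8020, 8344, 8668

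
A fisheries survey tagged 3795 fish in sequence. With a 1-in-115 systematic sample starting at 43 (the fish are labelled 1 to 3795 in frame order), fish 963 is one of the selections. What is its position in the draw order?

k = 115
position = (963 − 43)/115 + 1 = 920/115 + 1 = 8 + 1 = 9

9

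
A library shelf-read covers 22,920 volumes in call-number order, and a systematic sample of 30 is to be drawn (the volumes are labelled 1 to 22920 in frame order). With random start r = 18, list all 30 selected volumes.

18, 782, 1546, 2310, 3074, 3838, 4602, 5366, 6130, 6894, 7658, 8422, 9186, 9950, 10714, 11478, 12242, 13006, 13770, 14534, 15298, 16062, 16826, 17590, 18354, 19118, 19882, 20646, 21410, 22174

k = N/n = 22920/30 = 764
volume 1: 18
volume 2: 18 + 764 = 782
volume 3: 782 + 764 = 1546
volume 4: 1546 + 764 = 2310
volume 5: 2310 + 764 = 3074
volume 6: 3074 + 764 = 3838
volume 7: 3838 + 764 = 4602
volume 8: 4602 + 764 = 5366
volume 9: 5366 + 764 = 6130
volume 10: 6130 + 764 = 6894
volume 11: 6894 + 764 = 7658
volume 12: 7658 + 764 = 8422
volume 13: 8422 + 764 = 9186
volume 14: 9186 + 764 = 9950
volume 15: 9950 + 764 = 10714
volume 16: 10714 + 764 = 11478
volume 17: 11478 + 764 = 12242
volume 18: 12242 + 764 = 13006
volume 19: 13006 + 764 = 13770
volume 20: 13770 + 764 = 14534
volume 21: 14534 + 764 = 15298
volume 22: 15298 + 764 = 16062
volume 23: 16062 + 764 = 16826
volume 24: 16826 + 764 = 17590
volume 25: 17590 + 764 = 18354
volume 26: 18354 + 764 = 19118
volume 27: 19118 + 764 = 19882
volume 28: 19882 + 764 = 20646
volume 29: 20646 + 764 = 21410
volume 30: 21410 + 764 = 22174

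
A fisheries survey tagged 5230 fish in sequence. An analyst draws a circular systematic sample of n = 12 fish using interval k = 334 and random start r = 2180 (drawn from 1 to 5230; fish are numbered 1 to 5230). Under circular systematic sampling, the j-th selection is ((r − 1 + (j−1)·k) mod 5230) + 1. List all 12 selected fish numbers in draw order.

2180, 2514, 2848, 3182, 3516, 3850, 4184, 4518, 4852, 5186, 290, 624

Selection 1: 2180
Selection 2: 2180 + 334 = 2514
Selection 3: 2514 + 334 = 2848
Selection 4: 2848 + 334 = 3182
Selection 5: 3182 + 334 = 3516
Selection 6: 3516 + 334 = 3850
Selection 7: 3850 + 334 = 4184
Selection 8: 4184 + 334 = 4518
Selection 9: 4518 + 334 = 4852
Selection 10: 4852 + 334 = 5186
Selection 11: 5186 + 334 = 5520 → 5520 − 5230 = 290
Selection 12: 290 + 334 = 624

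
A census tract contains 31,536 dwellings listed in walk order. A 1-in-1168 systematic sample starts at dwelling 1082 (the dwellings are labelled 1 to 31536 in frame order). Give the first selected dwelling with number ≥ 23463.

k = 1168
Steps past start: ⌈(23463 − 1082)/1168⌉ = ⌈22381/1168⌉ = 20
Selected dwelling: 1082 + 20×1168 = 24442

24442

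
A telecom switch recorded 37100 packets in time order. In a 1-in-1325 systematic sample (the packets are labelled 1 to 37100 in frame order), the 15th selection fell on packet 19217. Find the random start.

k = 1325
r = 19217 − (15−1)×1325 = 19217 − 18550 = 667

667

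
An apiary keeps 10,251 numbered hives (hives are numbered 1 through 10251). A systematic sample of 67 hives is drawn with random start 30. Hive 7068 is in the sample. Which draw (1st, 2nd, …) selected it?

k = 10251/67 = 153
position = (7068 − 30)/153 + 1 = 7038/153 + 1 = 46 + 1 = 47

47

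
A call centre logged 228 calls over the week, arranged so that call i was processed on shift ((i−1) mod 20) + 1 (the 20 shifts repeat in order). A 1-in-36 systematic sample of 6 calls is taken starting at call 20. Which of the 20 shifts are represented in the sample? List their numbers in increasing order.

Consecutive selections differ by k = 36, so their shift numbers differ by 36 mod 20 = 16.
gcd(36, 20) = 4, so the sample visits 20/4 = 5 distinct residues mod 20.
Start 20 is shift 20; the shifts hit are 4, 8, 12, 16, 20.

4, 8, 12, 16, 20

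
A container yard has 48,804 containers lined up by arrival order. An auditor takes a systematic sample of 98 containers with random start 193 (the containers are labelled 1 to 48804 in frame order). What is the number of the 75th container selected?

37045

k = 48804/98 = 498
75th selection = r + (75−1)·k = 193 + 74×498 = 193 + 36852 = 37045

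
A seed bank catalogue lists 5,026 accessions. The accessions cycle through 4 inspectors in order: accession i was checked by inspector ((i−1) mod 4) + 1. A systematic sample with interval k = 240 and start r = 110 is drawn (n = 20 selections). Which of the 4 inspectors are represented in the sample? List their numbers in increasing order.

2

Consecutive selections differ by k = 240, so their inspector numbers differ by 240 mod 4 = 0.
gcd(240, 4) = 4, so the sample visits 4/4 = 1 distinct residues mod 4.
Start 110 is inspector 2; the inspectors hit are 2.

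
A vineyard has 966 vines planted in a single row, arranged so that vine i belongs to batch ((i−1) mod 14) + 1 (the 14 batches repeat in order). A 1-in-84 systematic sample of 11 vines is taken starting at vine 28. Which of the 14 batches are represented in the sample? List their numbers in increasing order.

Consecutive selections differ by k = 84, so their batch numbers differ by 84 mod 14 = 0.
gcd(84, 14) = 14, so the sample visits 14/14 = 1 distinct residues mod 14.
Start 28 is batch 14; the batches hit are 14.

14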